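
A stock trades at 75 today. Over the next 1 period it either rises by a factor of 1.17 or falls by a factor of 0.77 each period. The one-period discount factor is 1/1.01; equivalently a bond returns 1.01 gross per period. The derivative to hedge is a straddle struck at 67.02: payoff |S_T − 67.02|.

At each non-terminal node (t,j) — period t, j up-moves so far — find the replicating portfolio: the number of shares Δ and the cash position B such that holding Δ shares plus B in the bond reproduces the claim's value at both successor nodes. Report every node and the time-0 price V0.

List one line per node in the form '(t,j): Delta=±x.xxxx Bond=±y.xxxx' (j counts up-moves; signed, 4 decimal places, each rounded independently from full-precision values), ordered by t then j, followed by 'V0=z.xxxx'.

Risk-neutral probability p* = (R−d)/(u−d) = (1.01−0.77)/(1.17−0.77) = 0.6000.
At expiry t=1: V(1,0)=9.2700, V(1,1)=20.7300
  t=0,j=0: stock 75.0000 → up 87.7500 (V=20.7300), down 57.7500 (V=9.2700). Price 15.9861; hedge Δ=0.3820, bond B=-12.6639.
The time-0 hedge costs 15.9861, which is the no-arbitrage price.

(0,0): Delta=0.3820 Bond=-12.6639
V0=15.9861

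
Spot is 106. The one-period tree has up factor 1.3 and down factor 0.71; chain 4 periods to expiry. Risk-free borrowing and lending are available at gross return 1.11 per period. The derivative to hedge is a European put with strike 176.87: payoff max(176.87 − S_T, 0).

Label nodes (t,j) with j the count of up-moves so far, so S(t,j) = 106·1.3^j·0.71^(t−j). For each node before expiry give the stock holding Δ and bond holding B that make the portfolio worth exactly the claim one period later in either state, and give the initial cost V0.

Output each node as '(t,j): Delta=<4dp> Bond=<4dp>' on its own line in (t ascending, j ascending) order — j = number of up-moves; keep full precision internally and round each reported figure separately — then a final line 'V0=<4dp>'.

(0,0): Delta=-0.5414 Bond=85.4153
(1,0): Delta=-1.0000 Bond=129.3258
(1,1): Delta=-0.4224 Bond=78.4164
(2,0): Delta=-1.0000 Bond=143.5517
(2,1): Delta=-1.0000 Bond=143.5517
(2,2): Delta=-0.2726 Bond=60.2002
(3,0): Delta=-1.0000 Bond=159.3423
(3,1): Delta=-1.0000 Bond=159.3423
(3,2): Delta=-1.0000 Bond=159.3423
(3,3): Delta=-0.0839 Bond=22.8751
V0=28.0278

No-arbitrage ⇒ martingale measure with p* = (R−d)/(u−d) = 0.6780.
Terminal payoffs: V(4,0)=149.9336, V(4,1)=127.5499, V(4,2)=86.5655, V(4,3)=11.5238, V(4,4)=0.0000
(3,0): S=37.9386. Δ = (V_up−V_dn)/(S_up−S_dn) = (127.5499−149.9336)/(49.3201−26.9364) = -1.0000. V = [p*·127.5499 + (1−p*)·149.9336]/1.11 = 121.4038. B = V − Δ·S = 159.3423.
(3,1): S=69.4650. Δ = (V_up−V_dn)/(S_up−S_dn) = (86.5655−127.5499)/(90.3045−49.3201) = -1.0000. V = [p*·86.5655 + (1−p*)·127.5499]/1.11 = 89.8774. B = V − Δ·S = 159.3423.
(3,2): S=127.1894. Δ = (V_up−V_dn)/(S_up−S_dn) = (11.5238−86.5655)/(165.3462−90.3045) = -1.0000. V = [p*·11.5238 + (1−p*)·86.5655]/1.11 = 32.1529. B = V − Δ·S = 159.3423.
(3,3): S=232.8820. Δ = (V_up−V_dn)/(S_up−S_dn) = (0.0000−11.5238)/(302.7466−165.3462) = -0.0839. V = [p*·0.0000 + (1−p*)·11.5238]/1.11 = 3.3433. B = V − Δ·S = 22.8751.
(2,0): S=53.4346. Δ = (V_up−V_dn)/(S_up−S_dn) = (89.8774−121.4038)/(69.4650−37.9386) = -1.0000. V = [p*·89.8774 + (1−p*)·121.4038]/1.11 = 90.1171. B = V − Δ·S = 143.5517.
(2,1): S=97.8380. Δ = (V_up−V_dn)/(S_up−S_dn) = (32.1529−89.8774)/(127.1894−69.4650) = -1.0000. V = [p*·32.1529 + (1−p*)·89.8774]/1.11 = 45.7137. B = V − Δ·S = 143.5517.
(2,2): S=179.1400. Δ = (V_up−V_dn)/(S_up−S_dn) = (3.3433−32.1529)/(232.8820−127.1894) = -0.2726. V = [p*·3.3433 + (1−p*)·32.1529]/1.11 = 11.3702. B = V − Δ·S = 60.2002.
(1,0): S=75.2600. Δ = (V_up−V_dn)/(S_up−S_dn) = (45.7137−90.1171)/(97.8380−53.4346) = -1.0000. V = [p*·45.7137 + (1−p*)·90.1171]/1.11 = 54.0658. B = V − Δ·S = 129.3258.
(1,1): S=137.8000. Δ = (V_up−V_dn)/(S_up−S_dn) = (11.3702−45.7137)/(179.1400−97.8380) = -0.4224. V = [p*·11.3702 + (1−p*)·45.7137]/1.11 = 20.2072. B = V − Δ·S = 78.4164.
(0,0): S=106.0000. Δ = (V_up−V_dn)/(S_up−S_dn) = (20.2072−54.0658)/(137.8000−75.2600) = -0.5414. V = [p*·20.2072 + (1−p*)·54.0658]/1.11 = 28.0278. B = V − Δ·S = 85.4153.
Check: Δ(0,0)·S0 + B(0,0) = 28.0278 = V0.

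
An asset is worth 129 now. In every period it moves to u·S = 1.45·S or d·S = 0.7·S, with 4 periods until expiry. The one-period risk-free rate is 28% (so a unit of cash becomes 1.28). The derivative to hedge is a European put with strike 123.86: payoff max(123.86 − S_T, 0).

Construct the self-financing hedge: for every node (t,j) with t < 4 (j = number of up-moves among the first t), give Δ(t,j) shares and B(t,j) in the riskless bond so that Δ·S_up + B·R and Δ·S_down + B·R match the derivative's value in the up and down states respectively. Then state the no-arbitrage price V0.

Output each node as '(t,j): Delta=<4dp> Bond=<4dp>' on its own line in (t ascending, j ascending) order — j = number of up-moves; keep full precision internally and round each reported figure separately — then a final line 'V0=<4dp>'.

(0,0): Delta=-0.0370 Bond=5.6626
(1,0): Delta=-0.2040 Bond=22.3296
(1,1): Delta=-0.0133 Bond=2.8277
(2,0): Delta=-0.8848 Bond=71.6161
(2,1): Delta=-0.1077 Bond=15.9684
(2,2): Delta=0.0000 Bond=0.0000
(3,0): Delta=-1.0000 Bond=96.7656
(3,1): Delta=-0.8685 Bond=90.1747
(3,2): Delta=0.0000 Bond=0.0000
(3,3): Delta=0.0000 Bond=0.0000
V0=0.8925

Since d<R<u, set p* = (R−d)/(u−d) = 0.7733; price each node as the discounted p*-expectation of its children.
Payoff layer (t=4): V(4,0)=92.8871, V(4,1)=59.7019, V(4,2)=0.0000, V(4,3)=0.0000, V(4,4)=0.0000
Node (3,0) S=44.2470: V=(p*·59.7019+(1−p*)·92.8871)/1.28=52.5186; Δ=(59.7019−92.8871)/(64.1581−30.9729)=-1.0000; B=V−Δ·S=96.7656
Node (3,1) S=91.6545: V=(p*·0.0000+(1−p*)·59.7019)/1.28=10.5722; Δ=(0.0000−59.7019)/(132.8990−64.1581)=-0.8685; B=V−Δ·S=90.1747
Node (3,2) S=189.8558: V=(p*·0.0000+(1−p*)·0.0000)/1.28=0.0000; Δ=(0.0000−0.0000)/(275.2908−132.8990)=0.0000; B=V−Δ·S=0.0000
Node (3,3) S=393.2726: V=(p*·0.0000+(1−p*)·0.0000)/1.28=0.0000; Δ=(0.0000−0.0000)/(570.2453−275.2908)=0.0000; B=V−Δ·S=0.0000
Node (2,0) S=63.2100: V=(p*·10.5722+(1−p*)·52.5186)/1.28=15.6875; Δ=(10.5722−52.5186)/(91.6545−44.2470)=-0.8848; B=V−Δ·S=71.6161
Node (2,1) S=130.9350: V=(p*·0.0000+(1−p*)·10.5722)/1.28=1.8722; Δ=(0.0000−10.5722)/(189.8557−91.6545)=-0.1077; B=V−Δ·S=15.9684
Node (2,2) S=271.2225: V=(p*·0.0000+(1−p*)·0.0000)/1.28=0.0000; Δ=(0.0000−0.0000)/(393.2726−189.8558)=0.0000; B=V−Δ·S=0.0000
Node (1,0) S=90.3000: V=(p*·1.8722+(1−p*)·15.6875)/1.28=3.9091; Δ=(1.8722−15.6875)/(130.9350−63.2100)=-0.2040; B=V−Δ·S=22.3296
Node (1,1) S=187.0500: V=(p*·0.0000+(1−p*)·1.8722)/1.28=0.3315; Δ=(0.0000−1.8722)/(271.2225−130.9350)=-0.0133; B=V−Δ·S=2.8277
Node (0,0) S=129.0000: V=(p*·0.3315+(1−p*)·3.9091)/1.28=0.8925; Δ=(0.3315−3.9091)/(187.0500−90.3000)=-0.0370; B=V−Δ·S=5.6626
Check: Δ(0,0)·S0 + B(0,0) = 0.8925 = V0.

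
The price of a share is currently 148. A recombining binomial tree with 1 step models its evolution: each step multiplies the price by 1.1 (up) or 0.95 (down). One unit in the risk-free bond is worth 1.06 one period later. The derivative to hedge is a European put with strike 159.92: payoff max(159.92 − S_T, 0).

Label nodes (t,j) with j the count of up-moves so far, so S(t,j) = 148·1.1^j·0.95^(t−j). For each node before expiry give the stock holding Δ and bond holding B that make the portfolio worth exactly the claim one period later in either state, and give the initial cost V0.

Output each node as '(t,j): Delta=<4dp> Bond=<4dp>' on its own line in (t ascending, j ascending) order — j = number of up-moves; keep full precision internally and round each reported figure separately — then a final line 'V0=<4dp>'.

(0,0): Delta=-0.8703 Bond=133.6604
V0=4.8604

Under the risk-neutral measure, an up-move has probability p* = (R−d)/(u−d) = 0.7333 and values discount at R = 1.06.
At expiry t=1: V(1,0)=19.3200, V(1,1)=0.0000
Node (0,0) S=148.0000: V=(p*·0.0000+(1−p*)·19.3200)/1.06=4.8604; Δ=(0.0000−19.3200)/(162.8000−140.6000)=-0.8703; B=V−Δ·S=133.6604
Self-financing check: at every node Δ·S+B equals the discounted successor values.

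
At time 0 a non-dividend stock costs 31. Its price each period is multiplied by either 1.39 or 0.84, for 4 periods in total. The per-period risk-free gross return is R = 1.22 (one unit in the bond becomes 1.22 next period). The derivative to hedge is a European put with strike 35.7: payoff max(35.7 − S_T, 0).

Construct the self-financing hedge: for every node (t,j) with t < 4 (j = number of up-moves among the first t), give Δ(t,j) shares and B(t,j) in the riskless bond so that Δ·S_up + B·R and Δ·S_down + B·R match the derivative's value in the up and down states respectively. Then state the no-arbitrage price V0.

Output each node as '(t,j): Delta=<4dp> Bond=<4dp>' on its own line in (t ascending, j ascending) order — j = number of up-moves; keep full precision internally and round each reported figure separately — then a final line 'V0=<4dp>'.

Since d<R<u, set p* = (R−d)/(u−d) = 0.6909; price each node as the discounted p*-expectation of its children.
At expiry t=4: V(4,0)=20.2660, V(4,1)=10.1604, V(4,2)=0.0000, V(4,3)=0.0000, V(4,4)=0.0000
  t=3,j=0: stock 18.3738 → up 25.5396 (V=10.1604), down 15.4340 (V=20.2660). Price 10.8885; hedge Δ=-1.0000, bond B=29.2623.
  t=3,j=1: stock 30.4043 → up 42.2620 (V=0.0000), down 25.5396 (V=10.1604). Price 2.5742; hedge Δ=-0.6076, bond B=21.0476.
  t=3,j=2: stock 50.3119 → up 69.9335 (V=0.0000), down 42.2620 (V=0.0000). Price 0.0000; hedge Δ=0.0000, bond B=0.0000.
  t=3,j=3: stock 83.2542 → up 115.7233 (V=0.0000), down 69.9335 (V=0.0000). Price 0.0000; hedge Δ=0.0000, bond B=0.0000.
  t=2,j=0: stock 21.8736 → up 30.4043 (V=2.5742), down 18.3738 (V=10.8885). Price 4.2164; hedge Δ=-0.6911, bond B=19.3333.
  t=2,j=1: stock 36.1956 → up 50.3119 (V=0.0000), down 30.4043 (V=2.5742). Price 0.6522; hedge Δ=-0.1293, bond B=5.3325.
  t=2,j=2: stock 59.8951 → up 83.2542 (V=0.0000), down 50.3119 (V=0.0000). Price 0.0000; hedge Δ=0.0000, bond B=0.0000.
  t=1,j=0: stock 26.0400 → up 36.1956 (V=0.6522), down 21.8736 (V=4.2164). Price 1.4376; hedge Δ=-0.2489, bond B=7.9180.
  t=1,j=1: stock 43.0900 → up 59.8951 (V=0.0000), down 36.1956 (V=0.6522). Price 0.1652; hedge Δ=-0.0275, bond B=1.3510.
  t=0,j=0: stock 31.0000 → up 43.0900 (V=0.1652), down 26.0400 (V=1.4376). Price 0.4578; hedge Δ=-0.0746, bond B=2.7712.
Self-financing check: at every node Δ·S+B equals the discounted successor values.

(0,0): Delta=-0.0746 Bond=2.7712
(1,0): Delta=-0.2489 Bond=7.9180
(1,1): Delta=-0.0275 Bond=1.3510
(2,0): Delta=-0.6911 Bond=19.3333
(2,1): Delta=-0.1293 Bond=5.3325
(2,2): Delta=0.0000 Bond=0.0000
(3,0): Delta=-1.0000 Bond=29.2623
(3,1): Delta=-0.6076 Bond=21.0476
(3,2): Delta=0.0000 Bond=0.0000
(3,3): Delta=0.0000 Bond=0.0000
V0=0.4578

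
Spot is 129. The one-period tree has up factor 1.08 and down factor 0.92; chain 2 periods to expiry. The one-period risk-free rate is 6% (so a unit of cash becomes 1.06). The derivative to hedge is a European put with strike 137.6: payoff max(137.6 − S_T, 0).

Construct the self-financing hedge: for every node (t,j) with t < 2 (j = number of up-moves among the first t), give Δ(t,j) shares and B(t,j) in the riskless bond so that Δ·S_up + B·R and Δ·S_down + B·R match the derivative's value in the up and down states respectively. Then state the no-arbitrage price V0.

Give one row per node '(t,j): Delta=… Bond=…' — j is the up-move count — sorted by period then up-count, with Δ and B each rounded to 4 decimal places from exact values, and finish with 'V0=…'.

The replicating-portfolio and risk-neutral prices coincide; use p* = (1.06−0.92)/(1.08−0.92) = 0.8750 for the latter.
Payoff layer (t=2): V(2,0)=28.4144, V(2,1)=9.4256, V(2,2)=0.0000
Node (1,0) S=118.6800: V=(p*·9.4256+(1−p*)·28.4144)/1.06=11.1313; Δ=(9.4256−28.4144)/(128.1744−109.1856)=-1.0000; B=V−Δ·S=129.8113
Node (1,1) S=139.3200: V=(p*·0.0000+(1−p*)·9.4256)/1.06=1.1115; Δ=(0.0000−9.4256)/(150.4656−128.1744)=-0.4228; B=V−Δ·S=60.0215
Node (0,0) S=129.0000: V=(p*·1.1115+(1−p*)·11.1313)/1.06=2.2302; Δ=(1.1115−11.1313)/(139.3200−118.6800)=-0.4855; B=V−Δ·S=64.8540
The time-0 hedge costs 2.2302, which is the no-arbitrage price.

(0,0): Delta=-0.4855 Bond=64.8540
(1,0): Delta=-1.0000 Bond=129.8113
(1,1): Delta=-0.4228 Bond=60.0215
V0=2.2302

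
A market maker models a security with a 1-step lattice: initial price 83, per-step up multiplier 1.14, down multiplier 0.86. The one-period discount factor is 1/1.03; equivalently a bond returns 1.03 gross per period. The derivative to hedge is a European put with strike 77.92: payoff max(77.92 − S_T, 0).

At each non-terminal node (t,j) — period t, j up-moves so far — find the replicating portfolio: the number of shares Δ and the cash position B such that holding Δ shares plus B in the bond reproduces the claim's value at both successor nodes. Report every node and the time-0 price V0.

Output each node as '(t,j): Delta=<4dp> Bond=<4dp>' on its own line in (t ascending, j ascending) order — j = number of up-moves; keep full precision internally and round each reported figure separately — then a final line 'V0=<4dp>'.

(0,0): Delta=-0.2814 Bond=25.8516
V0=2.4945

The replicating-portfolio and risk-neutral prices coincide; use p* = (1.03−0.86)/(1.14−0.86) = 0.6071 for the latter.
Terminal payoffs: V(1,0)=6.5400, V(1,1)=0.0000
(0,0): S=83.0000. Δ = (V_up−V_dn)/(S_up−S_dn) = (0.0000−6.5400)/(94.6200−71.3800) = -0.2814. V = [p*·0.0000 + (1−p*)·6.5400]/1.03 = 2.4945. B = V − Δ·S = 25.8516.
Check: Δ(0,0)·S0 + B(0,0) = 2.4945 = V0.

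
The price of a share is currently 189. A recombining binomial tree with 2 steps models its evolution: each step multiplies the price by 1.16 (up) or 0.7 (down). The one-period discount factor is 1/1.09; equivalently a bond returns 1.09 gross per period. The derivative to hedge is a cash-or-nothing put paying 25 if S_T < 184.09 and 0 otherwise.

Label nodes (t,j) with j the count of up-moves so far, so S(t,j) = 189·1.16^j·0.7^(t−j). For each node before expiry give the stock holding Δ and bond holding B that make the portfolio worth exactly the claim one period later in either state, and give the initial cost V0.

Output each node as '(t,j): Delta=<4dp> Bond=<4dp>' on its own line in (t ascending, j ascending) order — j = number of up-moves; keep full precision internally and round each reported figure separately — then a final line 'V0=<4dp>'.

Risk-neutral probability p* = (R−d)/(u−d) = (1.09−0.7)/(1.16−0.7) = 0.8478.
Terminal values V(2,·): V(2,0)=25.0000, V(2,1)=25.0000, V(2,2)=0.0000
  t=1,j=0: stock 132.3000 → up 153.4680 (V=25.0000), down 92.6100 (V=25.0000). Price 22.9358; hedge Δ=0.0000, bond B=22.9358.
  t=1,j=1: stock 219.2400 → up 254.3184 (V=0.0000), down 153.4680 (V=25.0000). Price 3.4902; hedge Δ=-0.2479, bond B=57.8381.
  t=0,j=0: stock 189.0000 → up 219.2400 (V=3.4902), down 132.3000 (V=22.9358). Price 5.9168; hedge Δ=-0.2237, bond B=48.1898.
Root portfolio cost Δ·189+B reproduces V0=5.9168.

(0,0): Delta=-0.2237 Bond=48.1898
(1,0): Delta=0.0000 Bond=22.9358
(1,1): Delta=-0.2479 Bond=57.8381
V0=5.9168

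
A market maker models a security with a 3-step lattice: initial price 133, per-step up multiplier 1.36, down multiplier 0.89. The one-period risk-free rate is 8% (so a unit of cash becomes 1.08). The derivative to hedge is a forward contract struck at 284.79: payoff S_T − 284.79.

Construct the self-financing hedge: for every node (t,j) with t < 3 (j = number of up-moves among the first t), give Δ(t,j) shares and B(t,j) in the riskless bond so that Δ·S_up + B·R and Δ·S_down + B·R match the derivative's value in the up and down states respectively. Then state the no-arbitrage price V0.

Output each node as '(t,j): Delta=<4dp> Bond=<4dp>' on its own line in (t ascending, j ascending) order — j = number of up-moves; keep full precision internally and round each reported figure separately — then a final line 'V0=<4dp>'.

No-arbitrage ⇒ martingale measure with p* = (R−d)/(u−d) = 0.4043.
Terminal payoffs: V(3,0)=-191.0291, V(3,1)=-141.5150, V(3,2)=-65.8528, V(3,3)=49.7656
Node (2,0) S=105.3493: V=(p*·-141.5150+(1−p*)·-191.0291)/1.08=-158.3451; Δ=(-141.5150−-191.0291)/(143.2750−93.7609)=1.0000; B=V−Δ·S=-263.6944
Node (2,1) S=160.9832: V=(p*·-65.8528+(1−p*)·-141.5150)/1.08=-102.7112; Δ=(-65.8528−-141.5150)/(218.9372−143.2750)=1.0000; B=V−Δ·S=-263.6944
Node (2,2) S=245.9968: V=(p*·49.7656+(1−p*)·-65.8528)/1.08=-17.6976; Δ=(49.7656−-65.8528)/(334.5556−218.9372)=1.0000; B=V−Δ·S=-263.6944
Node (1,0) S=118.3700: V=(p*·-102.7112+(1−p*)·-158.3451)/1.08=-125.7915; Δ=(-102.7112−-158.3451)/(160.9832−105.3493)=1.0000; B=V−Δ·S=-244.1615
Node (1,1) S=180.8800: V=(p*·-17.6976+(1−p*)·-102.7112)/1.08=-63.2815; Δ=(-17.6976−-102.7112)/(245.9968−160.9832)=1.0000; B=V−Δ·S=-244.1615
Node (0,0) S=133.0000: V=(p*·-63.2815+(1−p*)·-125.7915)/1.08=-93.0755; Δ=(-63.2815−-125.7915)/(180.8800−118.3700)=1.0000; B=V−Δ·S=-226.0755
Self-financing check: at every node Δ·S+B equals the discounted successor values.

(0,0): Delta=1.0000 Bond=-226.0755
(1,0): Delta=1.0000 Bond=-244.1615
(1,1): Delta=1.0000 Bond=-244.1615
(2,0): Delta=1.0000 Bond=-263.6944
(2,1): Delta=1.0000 Bond=-263.6944
(2,2): Delta=1.0000 Bond=-263.6944
V0=-93.0755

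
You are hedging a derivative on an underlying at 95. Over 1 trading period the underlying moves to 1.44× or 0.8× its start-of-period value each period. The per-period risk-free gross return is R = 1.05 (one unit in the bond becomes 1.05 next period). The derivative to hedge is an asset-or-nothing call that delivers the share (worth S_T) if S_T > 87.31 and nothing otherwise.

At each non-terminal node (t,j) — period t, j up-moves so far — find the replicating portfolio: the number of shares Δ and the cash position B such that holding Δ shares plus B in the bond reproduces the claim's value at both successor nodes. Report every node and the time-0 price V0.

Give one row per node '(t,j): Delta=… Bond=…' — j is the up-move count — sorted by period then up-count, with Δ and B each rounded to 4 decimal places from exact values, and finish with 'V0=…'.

Under the risk-neutral measure, an up-move has probability p* = (R−d)/(u−d) = 0.3906 and values discount at R = 1.05.
Terminal values V(1,·): V(1,0)=0.0000, V(1,1)=136.8000
Node (0,0) S=95.0000: V=(p*·136.8000+(1−p*)·0.0000)/1.05=50.8929; Δ=(136.8000−0.0000)/(136.8000−76.0000)=2.2500; B=V−Δ·S=-162.8571
Root portfolio cost Δ·95+B reproduces V0=50.8929.

(0,0): Delta=2.2500 Bond=-162.8571
V0=50.8929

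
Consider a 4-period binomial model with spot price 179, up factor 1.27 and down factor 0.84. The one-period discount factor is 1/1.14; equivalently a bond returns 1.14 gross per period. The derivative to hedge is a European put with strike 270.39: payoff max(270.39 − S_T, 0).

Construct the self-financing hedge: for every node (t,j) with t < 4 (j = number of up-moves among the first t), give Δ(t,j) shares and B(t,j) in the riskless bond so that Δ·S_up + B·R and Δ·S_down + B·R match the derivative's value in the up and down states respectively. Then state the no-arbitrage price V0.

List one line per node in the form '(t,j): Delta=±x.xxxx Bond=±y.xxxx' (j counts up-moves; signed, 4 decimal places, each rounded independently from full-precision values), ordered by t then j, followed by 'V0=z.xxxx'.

(0,0): Delta=-0.3849 Bond=86.5247
(1,0): Delta=-0.7822 Bond=158.3706
(1,1): Delta=-0.2710 Bond=72.7541
(2,0): Delta=-1.0000 Bond=208.0563
(2,1): Delta=-0.7197 Bond=168.6199
(2,2): Delta=-0.1424 Bond=45.8116
(3,0): Delta=-1.0000 Bond=237.1842
(3,1): Delta=-1.0000 Bond=237.1842
(3,2): Delta=-0.6394 Bond=172.7450
(3,3): Delta=0.0000 Bond=0.0000
V0=17.6283

Under the risk-neutral measure, an up-move has probability p* = (R−d)/(u−d) = 0.6977 and values discount at R = 1.14.
Payoff layer (t=4): V(4,0)=181.2710, V(4,1)=135.6506, V(4,2)=66.6769, V(4,3)=0.0000, V(4,4)=0.0000
  t=3,j=0: stock 106.0940 → up 134.7394 (V=135.6506), down 89.1190 (V=181.2710). Price 131.0902; hedge Δ=-1.0000, bond B=237.1842.
  t=3,j=1: stock 160.4040 → up 203.7131 (V=66.6769), down 134.7394 (V=135.6506). Price 76.7802; hedge Δ=-1.0000, bond B=237.1842.
  t=3,j=2: stock 242.5156 → up 307.9949 (V=0.0000), down 203.7131 (V=66.6769). Price 17.6826; hedge Δ=-0.6394, bond B=172.7450.
  t=3,j=3: stock 366.6606 → up 465.6589 (V=0.0000), down 307.9949 (V=0.0000). Price 0.0000; hedge Δ=0.0000, bond B=0.0000.
  t=2,j=0: stock 126.3024 → up 160.4040 (V=76.7802), down 106.0940 (V=131.0902). Price 81.7539; hedge Δ=-1.0000, bond B=208.0563.
  t=2,j=1: stock 190.9572 → up 242.5156 (V=17.6826), down 160.4040 (V=76.7802). Price 31.1836; hedge Δ=-0.7197, bond B=168.6199.
  t=2,j=2: stock 288.7091 → up 366.6606 (V=0.0000), down 242.5156 (V=17.6826). Price 4.6894; hedge Δ=-0.1424, bond B=45.8116.
  t=1,j=0: stock 150.3600 → up 190.9572 (V=31.1836), down 126.3024 (V=81.7539). Price 40.7652; hedge Δ=-0.7822, bond B=158.3706.
  t=1,j=1: stock 227.3300 → up 288.7091 (V=4.6894), down 190.9572 (V=31.1836). Price 11.1397; hedge Δ=-0.2710, bond B=72.7541.
  t=0,j=0: stock 179.0000 → up 227.3300 (V=11.1397), down 150.3600 (V=40.7652). Price 17.6283; hedge Δ=-0.3849, bond B=86.5247.
Self-financing check: at every node Δ·S+B equals the discounted successor values.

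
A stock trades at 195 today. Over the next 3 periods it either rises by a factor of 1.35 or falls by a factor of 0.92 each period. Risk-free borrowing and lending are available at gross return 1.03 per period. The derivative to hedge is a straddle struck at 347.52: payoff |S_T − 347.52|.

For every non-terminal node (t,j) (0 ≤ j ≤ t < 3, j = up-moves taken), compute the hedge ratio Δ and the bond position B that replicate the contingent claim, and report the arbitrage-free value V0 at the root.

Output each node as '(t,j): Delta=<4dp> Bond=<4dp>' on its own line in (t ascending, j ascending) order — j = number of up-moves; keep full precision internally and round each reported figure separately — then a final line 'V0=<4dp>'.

The replicating-portfolio and risk-neutral prices coincide; use p* = (1.03−0.92)/(1.35−0.92) = 0.2558 for the latter.
At expiry t=3: V(3,0)=195.6758, V(3,1)=124.7052, V(3,2)=20.5635, V(3,3)=132.2531
(2,0): S=165.0480. Δ = (V_up−V_dn)/(S_up−S_dn) = (124.7052−195.6758)/(222.8148−151.8442) = -1.0000. V = [p*·124.7052 + (1−p*)·195.6758]/1.03 = 172.3501. B = V − Δ·S = 337.3981.
(2,1): S=242.1900. Δ = (V_up−V_dn)/(S_up−S_dn) = (20.5635−124.7052)/(326.9565−222.8148) = -1.0000. V = [p*·20.5635 + (1−p*)·124.7052]/1.03 = 95.2081. B = V − Δ·S = 337.3981.
(2,2): S=355.3875. Δ = (V_up−V_dn)/(S_up−S_dn) = (132.2531−20.5635)/(479.7731−326.9565) = 0.7309. V = [p*·132.2531 + (1−p*)·20.5635]/1.03 = 47.7041. B = V − Δ·S = -212.0392.
(1,0): S=179.4000. Δ = (V_up−V_dn)/(S_up−S_dn) = (95.2081−172.3501)/(242.1900−165.0480) = -1.0000. V = [p*·95.2081 + (1−p*)·172.3501]/1.03 = 148.1709. B = V − Δ·S = 327.5709.
(1,1): S=263.2500. Δ = (V_up−V_dn)/(S_up−S_dn) = (47.7041−95.2081)/(355.3875−242.1900) = -0.4197. V = [p*·47.7041 + (1−p*)·95.2081]/1.03 = 80.6368. B = V − Δ·S = 191.1110.
(0,0): S=195.0000. Δ = (V_up−V_dn)/(S_up−S_dn) = (80.6368−148.1709)/(263.2500−179.4000) = -0.8054. V = [p*·80.6368 + (1−p*)·148.1709]/1.03 = 127.0823. B = V − Δ·S = 284.1384.
Root portfolio cost Δ·195+B reproduces V0=127.0823.

(0,0): Delta=-0.8054 Bond=284.1384
(1,0): Delta=-1.0000 Bond=327.5709
(1,1): Delta=-0.4197 Bond=191.1110
(2,0): Delta=-1.0000 Bond=337.3981
(2,1): Delta=-1.0000 Bond=337.3981
(2,2): Delta=0.7309 Bond=-212.0392
V0=127.0823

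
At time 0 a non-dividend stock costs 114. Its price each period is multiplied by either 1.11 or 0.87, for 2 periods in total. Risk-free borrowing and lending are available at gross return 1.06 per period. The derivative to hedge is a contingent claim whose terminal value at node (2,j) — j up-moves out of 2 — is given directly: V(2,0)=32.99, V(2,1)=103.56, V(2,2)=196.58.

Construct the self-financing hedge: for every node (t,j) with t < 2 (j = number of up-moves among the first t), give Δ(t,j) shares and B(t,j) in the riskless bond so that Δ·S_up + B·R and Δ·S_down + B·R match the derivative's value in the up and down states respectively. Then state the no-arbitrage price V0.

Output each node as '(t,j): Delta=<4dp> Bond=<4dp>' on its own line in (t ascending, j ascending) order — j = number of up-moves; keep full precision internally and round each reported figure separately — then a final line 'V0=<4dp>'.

(0,0): Delta=3.0461 Bond=-205.9320
(1,0): Delta=2.9647 Bond=-210.2134
(1,1): Delta=3.0629 Bond=-220.4127
V0=141.3279

Risk-neutral probability p* = (R−d)/(u−d) = (1.06−0.87)/(1.11−0.87) = 0.7917.
Terminal values V(2,·): V(2,0)=32.9900, V(2,1)=103.5600, V(2,2)=196.5800
(1,0): S=99.1800. Δ = (V_up−V_dn)/(S_up−S_dn) = (103.5600−32.9900)/(110.0898−86.2866) = 2.9647. V = [p*·103.5600 + (1−p*)·32.9900]/1.06 = 83.8282. B = V − Δ·S = -210.2134.
(1,1): S=126.5400. Δ = (V_up−V_dn)/(S_up−S_dn) = (196.5800−103.5600)/(140.4594−110.0898) = 3.0629. V = [p*·196.5800 + (1−p*)·103.5600]/1.06 = 167.1706. B = V − Δ·S = -220.4127.
(0,0): S=114.0000. Δ = (V_up−V_dn)/(S_up−S_dn) = (167.1706−83.8282)/(126.5400−99.1800) = 3.0461. V = [p*·167.1706 + (1−p*)·83.8282]/1.06 = 141.3279. B = V − Δ·S = -205.9320.
Self-financing check: at every node Δ·S+B equals the discounted successor values.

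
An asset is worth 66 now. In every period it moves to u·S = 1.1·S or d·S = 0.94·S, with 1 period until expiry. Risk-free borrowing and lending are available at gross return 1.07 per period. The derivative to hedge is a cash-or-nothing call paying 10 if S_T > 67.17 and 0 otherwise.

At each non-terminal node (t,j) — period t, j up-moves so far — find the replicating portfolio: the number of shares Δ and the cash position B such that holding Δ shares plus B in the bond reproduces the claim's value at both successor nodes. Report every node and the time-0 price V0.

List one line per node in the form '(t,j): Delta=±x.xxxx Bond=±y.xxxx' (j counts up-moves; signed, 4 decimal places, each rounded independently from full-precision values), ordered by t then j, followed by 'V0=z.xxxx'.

(0,0): Delta=0.9470 Bond=-54.9065
V0=7.5935

Since d<R<u, set p* = (R−d)/(u−d) = 0.8125; price each node as the discounted p*-expectation of its children.
Terminal payoffs: V(1,0)=0.0000, V(1,1)=10.0000
Node (0,0) S=66.0000: V=(p*·10.0000+(1−p*)·0.0000)/1.07=7.5935; Δ=(10.0000−0.0000)/(72.6000−62.0400)=0.9470; B=V−Δ·S=-54.9065
The time-0 hedge costs 7.5935, which is the no-arbitrage price.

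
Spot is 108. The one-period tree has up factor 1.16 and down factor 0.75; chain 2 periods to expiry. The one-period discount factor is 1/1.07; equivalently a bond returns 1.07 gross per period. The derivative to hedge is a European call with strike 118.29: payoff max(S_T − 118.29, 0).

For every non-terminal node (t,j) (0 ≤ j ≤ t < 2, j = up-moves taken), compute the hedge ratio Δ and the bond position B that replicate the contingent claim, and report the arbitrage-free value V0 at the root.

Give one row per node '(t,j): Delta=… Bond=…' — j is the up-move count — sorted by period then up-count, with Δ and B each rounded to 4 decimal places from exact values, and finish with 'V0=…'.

(0,0): Delta=0.4453 Bond=-33.7131
(1,0): Delta=0.0000 Bond=0.0000
(1,1): Delta=0.5263 Bond=-46.2186
V0=14.3843

No-arbitrage ⇒ martingale measure with p* = (R−d)/(u−d) = 0.7805.
Terminal payoffs: V(2,0)=0.0000, V(2,1)=0.0000, V(2,2)=27.0348
(1,0): S=81.0000. Δ = (V_up−V_dn)/(S_up−S_dn) = (0.0000−0.0000)/(93.9600−60.7500) = 0.0000. V = [p*·0.0000 + (1−p*)·0.0000]/1.07 = 0.0000. B = V − Δ·S = 0.0000.
(1,1): S=125.2800. Δ = (V_up−V_dn)/(S_up−S_dn) = (27.0348−0.0000)/(145.3248−93.9600) = 0.5263. V = [p*·27.0348 + (1−p*)·0.0000]/1.07 = 19.7199. B = V − Δ·S = -46.2186.
(0,0): S=108.0000. Δ = (V_up−V_dn)/(S_up−S_dn) = (19.7199−0.0000)/(125.2800−81.0000) = 0.4453. V = [p*·19.7199 + (1−p*)·0.0000]/1.07 = 14.3843. B = V − Δ·S = -33.7131.
Root portfolio cost Δ·108+B reproduces V0=14.3843.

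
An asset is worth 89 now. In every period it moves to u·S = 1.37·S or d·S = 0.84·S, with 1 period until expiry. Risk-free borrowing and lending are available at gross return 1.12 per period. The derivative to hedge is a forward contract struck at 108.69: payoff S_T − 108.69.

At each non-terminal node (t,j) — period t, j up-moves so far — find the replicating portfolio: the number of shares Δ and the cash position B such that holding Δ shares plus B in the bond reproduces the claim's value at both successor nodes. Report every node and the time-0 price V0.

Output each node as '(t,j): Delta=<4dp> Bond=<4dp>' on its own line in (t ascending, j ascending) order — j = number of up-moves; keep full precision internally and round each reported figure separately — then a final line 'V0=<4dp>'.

(0,0): Delta=1.0000 Bond=-97.0446
V0=-8.0446

Under the risk-neutral measure, an up-move has probability p* = (R−d)/(u−d) = 0.5283 and values discount at R = 1.12.
Terminal payoffs: V(1,0)=-33.9300, V(1,1)=13.2400
(0,0): S=89.0000. Δ = (V_up−V_dn)/(S_up−S_dn) = (13.2400−-33.9300)/(121.9300−74.7600) = 1.0000. V = [p*·13.2400 + (1−p*)·-33.9300]/1.12 = -8.0446. B = V − Δ·S = -97.0446.
Root portfolio cost Δ·89+B reproduces V0=-8.0446.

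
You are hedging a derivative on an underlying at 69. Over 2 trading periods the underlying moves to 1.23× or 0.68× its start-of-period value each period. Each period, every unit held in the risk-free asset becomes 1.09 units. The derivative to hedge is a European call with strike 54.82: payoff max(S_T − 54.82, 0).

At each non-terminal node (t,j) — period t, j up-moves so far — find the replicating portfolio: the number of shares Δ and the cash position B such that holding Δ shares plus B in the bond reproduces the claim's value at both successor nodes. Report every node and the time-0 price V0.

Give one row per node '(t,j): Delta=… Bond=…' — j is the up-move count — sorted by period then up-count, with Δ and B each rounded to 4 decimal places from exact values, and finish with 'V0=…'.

(0,0): Delta=0.8590 Bond=-35.1619
(1,0): Delta=0.1121 Bond=-3.2799
(1,1): Delta=1.0000 Bond=-50.2936
V0=24.1087

Since d<R<u, set p* = (R−d)/(u−d) = 0.7455; price each node as the discounted p*-expectation of its children.
At expiry t=2: V(2,0)=0.0000, V(2,1)=2.8916, V(2,2)=49.5701
Node (1,0) S=46.9200: V=(p*·2.8916+(1−p*)·0.0000)/1.09=1.9776; Δ=(2.8916−0.0000)/(57.7116−31.9056)=0.1121; B=V−Δ·S=-3.2799
Node (1,1) S=84.8700: V=(p*·49.5701+(1−p*)·2.8916)/1.09=34.5764; Δ=(49.5701−2.8916)/(104.3901−57.7116)=1.0000; B=V−Δ·S=-50.2936
Node (0,0) S=69.0000: V=(p*·34.5764+(1−p*)·1.9776)/1.09=24.1087; Δ=(34.5764−1.9776)/(84.8700−46.9200)=0.8590; B=V−Δ·S=-35.1619
Check: Δ(0,0)·S0 + B(0,0) = 24.1087 = V0.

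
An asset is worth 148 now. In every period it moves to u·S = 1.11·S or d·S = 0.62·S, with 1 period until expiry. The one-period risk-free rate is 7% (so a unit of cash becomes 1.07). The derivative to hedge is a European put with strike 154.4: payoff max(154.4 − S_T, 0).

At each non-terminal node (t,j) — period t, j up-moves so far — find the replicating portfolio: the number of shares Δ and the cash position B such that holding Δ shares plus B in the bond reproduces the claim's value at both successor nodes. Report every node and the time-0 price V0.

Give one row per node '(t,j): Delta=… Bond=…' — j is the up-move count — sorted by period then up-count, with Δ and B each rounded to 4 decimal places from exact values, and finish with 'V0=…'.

Since d<R<u, set p* = (R−d)/(u−d) = 0.9184; price each node as the discounted p*-expectation of its children.
At expiry t=1: V(1,0)=62.6400, V(1,1)=0.0000
Node (0,0) S=148.0000: V=(p*·0.0000+(1−p*)·62.6400)/1.07=4.7789; Δ=(0.0000−62.6400)/(164.2800−91.7600)=-0.8638; B=V−Δ·S=132.6157
Each (Δ,B) replicates both successor values, so the strategy is self-financing and V0 is arbitrage-free.

(0,0): Delta=-0.8638 Bond=132.6157
V0=4.7789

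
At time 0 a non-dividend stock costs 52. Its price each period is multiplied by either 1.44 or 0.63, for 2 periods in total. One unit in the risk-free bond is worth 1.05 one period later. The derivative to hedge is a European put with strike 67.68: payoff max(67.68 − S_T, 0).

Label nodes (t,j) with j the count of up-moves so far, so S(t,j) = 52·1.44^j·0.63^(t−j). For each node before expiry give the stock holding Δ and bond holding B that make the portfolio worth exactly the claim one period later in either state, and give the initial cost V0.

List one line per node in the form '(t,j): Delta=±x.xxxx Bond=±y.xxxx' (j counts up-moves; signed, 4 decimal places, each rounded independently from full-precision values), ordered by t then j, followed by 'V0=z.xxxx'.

Under the risk-neutral measure, an up-move has probability p* = (R−d)/(u−d) = 0.5185 and values discount at R = 1.05.
Payoff layer (t=2): V(2,0)=47.0412, V(2,1)=20.5056, V(2,2)=0.0000
  t=1,j=0: stock 32.7600 → up 47.1744 (V=20.5056), down 20.6388 (V=47.0412). Price 31.6971; hedge Δ=-1.0000, bond B=64.4571.
  t=1,j=1: stock 74.8800 → up 107.8272 (V=0.0000), down 47.1744 (V=20.5056). Price 9.4029; hedge Δ=-0.3381, bond B=34.7185.
  t=0,j=0: stock 52.0000 → up 74.8800 (V=9.4029), down 32.7600 (V=31.6971). Price 19.1783; hedge Δ=-0.5293, bond B=46.7020.
The time-0 hedge costs 19.1783, which is the no-arbitrage price.

(0,0): Delta=-0.5293 Bond=46.7020
(1,0): Delta=-1.0000 Bond=64.4571
(1,1): Delta=-0.3381 Bond=34.7185
V0=19.1783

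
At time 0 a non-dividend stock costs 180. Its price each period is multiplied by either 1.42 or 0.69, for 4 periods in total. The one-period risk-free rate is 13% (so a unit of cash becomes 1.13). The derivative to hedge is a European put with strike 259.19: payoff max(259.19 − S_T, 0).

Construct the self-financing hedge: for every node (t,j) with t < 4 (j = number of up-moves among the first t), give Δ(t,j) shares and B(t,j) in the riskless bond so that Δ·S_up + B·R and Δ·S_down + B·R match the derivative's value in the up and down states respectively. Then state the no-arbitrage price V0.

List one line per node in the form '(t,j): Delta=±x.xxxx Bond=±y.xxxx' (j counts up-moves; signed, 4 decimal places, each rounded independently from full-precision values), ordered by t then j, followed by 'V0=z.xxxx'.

(0,0): Delta=-0.3453 Bond=99.9532
(1,0): Delta=-0.6974 Bond=156.6826
(1,1): Delta=-0.2325 Bond=84.1214
(2,0): Delta=-1.0000 Bond=202.9838
(2,1): Delta=-0.6005 Bond=159.9596
(2,2): Delta=-0.1146 Bond=52.2805
(3,0): Delta=-1.0000 Bond=229.3717
(3,1): Delta=-1.0000 Bond=229.3717
(3,2): Delta=-0.4725 Bond=148.7110
(3,3): Delta=0.0000 Bond=0.0000
V0=37.8064

Risk-neutral probability p* = (R−d)/(u−d) = (1.13−0.69)/(1.42−0.69) = 0.6027.
Terminal payoffs: V(4,0)=218.3892, V(4,1)=175.2231, V(4,2)=86.3886, V(4,3)=0.0000, V(4,4)=0.0000
Node (3,0) S=59.1316: V=(p*·175.2231+(1−p*)·218.3892)/1.13=170.2401; Δ=(175.2231−218.3892)/(83.9669−40.8008)=-1.0000; B=V−Δ·S=229.3717
Node (3,1) S=121.6912: V=(p*·86.3886+(1−p*)·175.2231)/1.13=107.6805; Δ=(86.3886−175.2231)/(172.8014−83.9669)=-1.0000; B=V−Δ·S=229.3717
Node (3,2) S=250.4369: V=(p*·0.0000+(1−p*)·86.3886)/1.13=30.3706; Δ=(0.0000−86.3886)/(355.6204−172.8014)=-0.4725; B=V−Δ·S=148.7110
Node (3,3) S=515.3918: V=(p*·0.0000+(1−p*)·0.0000)/1.13=0.0000; Δ=(0.0000−0.0000)/(731.8564−355.6204)=0.0000; B=V−Δ·S=0.0000
Node (2,0) S=85.6980: V=(p*·107.6805+(1−p*)·170.2401)/1.13=117.2858; Δ=(107.6805−170.2401)/(121.6912−59.1316)=-1.0000; B=V−Δ·S=202.9838
Node (2,1) S=176.3640: V=(p*·30.3706+(1−p*)·107.6805)/1.13=54.0555; Δ=(30.3706−107.6805)/(250.4369−121.6912)=-0.6005; B=V−Δ·S=159.9596
Node (2,2) S=362.9520: V=(p*·0.0000+(1−p*)·30.3706)/1.13=10.6770; Δ=(0.0000−30.3706)/(515.3918−250.4369)=-0.1146; B=V−Δ·S=52.2805
Node (1,0) S=124.2000: V=(p*·54.0555+(1−p*)·117.2858)/1.13=70.0658; Δ=(54.0555−117.2858)/(176.3640−85.6980)=-0.6974; B=V−Δ·S=156.6826
Node (1,1) S=255.6000: V=(p*·10.6770+(1−p*)·54.0555)/1.13=24.6987; Δ=(10.6770−54.0555)/(362.9520−176.3640)=-0.2325; B=V−Δ·S=84.1214
Node (0,0) S=180.0000: V=(p*·24.6987+(1−p*)·70.0658)/1.13=37.8064; Δ=(24.6987−70.0658)/(255.6000−124.2000)=-0.3453; B=V−Δ·S=99.9532
Each (Δ,B) replicates both successor values, so the strategy is self-financing and V0 is arbitrage-free.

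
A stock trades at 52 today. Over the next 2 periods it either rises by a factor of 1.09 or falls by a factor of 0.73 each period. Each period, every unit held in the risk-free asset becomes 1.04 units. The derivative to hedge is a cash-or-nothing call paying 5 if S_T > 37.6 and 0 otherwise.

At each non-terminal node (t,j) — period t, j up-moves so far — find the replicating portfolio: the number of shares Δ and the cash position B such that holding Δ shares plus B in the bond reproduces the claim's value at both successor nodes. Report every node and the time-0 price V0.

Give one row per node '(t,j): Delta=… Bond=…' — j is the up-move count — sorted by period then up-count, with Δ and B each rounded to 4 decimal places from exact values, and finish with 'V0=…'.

Risk-neutral probability p* = (R−d)/(u−d) = (1.04−0.73)/(1.09−0.73) = 0.8611.
Terminal payoffs: V(2,0)=0.0000, V(2,1)=5.0000, V(2,2)=5.0000
  t=1,j=0: stock 37.9600 → up 41.3764 (V=5.0000), down 27.7108 (V=0.0000). Price 4.1400; hedge Δ=0.3659, bond B=-9.7489.
  t=1,j=1: stock 56.6800 → up 61.7812 (V=5.0000), down 41.3764 (V=5.0000). Price 4.8077; hedge Δ=0.0000, bond B=4.8077.
  t=0,j=0: stock 52.0000 → up 56.6800 (V=4.8077), down 37.9600 (V=4.1400). Price 4.5336; hedge Δ=0.0357, bond B=2.6788.
Self-financing check: at every node Δ·S+B equals the discounted successor values.

(0,0): Delta=0.0357 Bond=2.6788
(1,0): Delta=0.3659 Bond=-9.7489
(1,1): Delta=0.0000 Bond=4.8077
V0=4.5336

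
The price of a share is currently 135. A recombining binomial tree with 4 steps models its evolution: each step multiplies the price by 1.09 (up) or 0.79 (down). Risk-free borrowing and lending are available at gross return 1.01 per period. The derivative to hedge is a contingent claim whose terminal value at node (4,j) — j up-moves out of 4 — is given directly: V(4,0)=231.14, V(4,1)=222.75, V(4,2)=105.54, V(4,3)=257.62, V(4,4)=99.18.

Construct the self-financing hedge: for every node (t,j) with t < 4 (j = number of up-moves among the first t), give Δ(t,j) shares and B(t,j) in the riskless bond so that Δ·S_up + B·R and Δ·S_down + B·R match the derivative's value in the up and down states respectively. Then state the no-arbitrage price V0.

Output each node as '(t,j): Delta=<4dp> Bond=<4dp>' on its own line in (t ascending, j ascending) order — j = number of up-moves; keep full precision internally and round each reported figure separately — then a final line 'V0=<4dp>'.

(0,0): Delta=-0.3727 Bond=218.3227
(1,0): Delta=1.0830 Bond=65.2572
(1,1): Delta=-0.7564 Bond=276.9600
(2,0): Delta=-3.4546 Bond=448.2154
(2,1): Delta=2.2789 Bond=-73.1104
(2,2): Delta=-1.5563 Bond=408.0351
(3,0): Delta=-0.4202 Bond=250.7264
(3,1): Delta=-4.2543 Bond=526.1416
(3,2): Delta=4.0007 Bond=-292.0172
(3,3): Delta=-3.0209 Bond=668.1637
V0=168.0080

Risk-neutral probability p* = (R−d)/(u−d) = (1.01−0.79)/(1.09−0.79) = 0.7333.
At expiry t=4: V(4,0)=231.1400, V(4,1)=222.7500, V(4,2)=105.5400, V(4,3)=257.6200, V(4,4)=99.1800
  t=3,j=0: stock 66.5603 → up 72.5507 (V=222.7500), down 52.5826 (V=231.1400). Price 222.7597; hedge Δ=-0.4202, bond B=250.7264.
  t=3,j=1: stock 91.8363 → up 100.1016 (V=105.5400), down 72.5507 (V=222.7500). Price 135.4416; hedge Δ=-4.2543, bond B=526.1416.
  t=3,j=2: stock 126.7109 → up 138.1148 (V=257.6200), down 100.1016 (V=105.5400). Price 214.9162; hedge Δ=4.0007, bond B=-292.0172.
  t=3,j=3: stock 174.8289 → up 190.5635 (V=99.1800), down 138.1148 (V=257.6200). Price 140.0304; hedge Δ=-3.0209, bond B=668.1637.
  t=2,j=0: stock 84.2535 → up 91.8363 (V=135.4416), down 66.5603 (V=222.7597). Price 157.1549; hedge Δ=-3.4546, bond B=448.2154.
  t=2,j=1: stock 116.2485 → up 126.7109 (V=214.9162), down 91.8363 (V=135.4416). Price 191.8049; hedge Δ=2.2789, bond B=-73.1104.
  t=2,j=2: stock 160.3935 → up 174.8289 (V=140.0304), down 126.7109 (V=214.9162). Price 158.4158; hedge Δ=-1.5563, bond B=408.0351.
  t=1,j=0: stock 106.6500 → up 116.2485 (V=191.8049), down 84.2535 (V=157.1549). Price 180.7573; hedge Δ=1.0830, bond B=65.2572.
  t=1,j=1: stock 147.1500 → up 160.3935 (V=158.4158), down 116.2485 (V=191.8049). Price 165.6629; hedge Δ=-0.7564, bond B=276.9600.
  t=0,j=0: stock 135.0000 → up 147.1500 (V=165.6629), down 106.6500 (V=180.7573). Price 168.0080; hedge Δ=-0.3727, bond B=218.3227.
Check: Δ(0,0)·S0 + B(0,0) = 168.0080 = V0.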